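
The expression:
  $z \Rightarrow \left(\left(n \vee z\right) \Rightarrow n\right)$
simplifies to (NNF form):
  $n \vee \neg z$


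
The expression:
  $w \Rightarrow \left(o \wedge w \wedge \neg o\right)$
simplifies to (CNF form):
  $\neg w$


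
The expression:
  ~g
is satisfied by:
  {g: False}


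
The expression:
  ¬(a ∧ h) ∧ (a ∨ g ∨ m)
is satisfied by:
  {m: True, g: True, h: False, a: False}
  {m: True, h: False, g: False, a: False}
  {g: True, m: False, h: False, a: False}
  {m: True, h: True, g: True, a: False}
  {m: True, h: True, g: False, a: False}
  {h: True, g: True, m: False, a: False}
  {a: True, g: True, m: True, h: False}
  {a: True, m: True, h: False, g: False}
  {a: True, g: True, m: False, h: False}
  {a: True, m: False, h: False, g: False}


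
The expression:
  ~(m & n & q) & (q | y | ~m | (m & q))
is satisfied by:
  {y: True, q: False, m: False, n: False}
  {y: False, q: False, m: False, n: False}
  {y: True, n: True, q: False, m: False}
  {n: True, y: False, q: False, m: False}
  {y: True, q: True, n: False, m: False}
  {q: True, n: False, m: False, y: False}
  {y: True, n: True, q: True, m: False}
  {n: True, q: True, y: False, m: False}
  {m: True, y: True, n: False, q: False}
  {n: True, m: True, y: True, q: False}
  {y: True, m: True, q: True, n: False}
  {m: True, q: True, n: False, y: False}


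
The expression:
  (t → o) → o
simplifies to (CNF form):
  o ∨ t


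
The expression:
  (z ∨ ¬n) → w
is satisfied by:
  {n: True, w: True, z: False}
  {w: True, z: False, n: False}
  {n: True, w: True, z: True}
  {w: True, z: True, n: False}
  {n: True, z: False, w: False}


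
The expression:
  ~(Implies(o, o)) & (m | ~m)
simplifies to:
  False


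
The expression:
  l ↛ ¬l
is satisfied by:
  {l: True}


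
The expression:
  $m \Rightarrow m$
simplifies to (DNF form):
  $\text{True}$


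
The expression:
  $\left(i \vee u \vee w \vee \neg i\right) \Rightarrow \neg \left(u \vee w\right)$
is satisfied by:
  {u: False, w: False}


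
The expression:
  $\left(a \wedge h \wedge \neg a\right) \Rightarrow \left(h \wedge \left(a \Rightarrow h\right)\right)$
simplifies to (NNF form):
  $\text{True}$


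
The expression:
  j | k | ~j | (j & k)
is always true.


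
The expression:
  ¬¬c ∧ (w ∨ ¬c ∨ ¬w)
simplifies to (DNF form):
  c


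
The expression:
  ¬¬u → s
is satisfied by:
  {s: True, u: False}
  {u: False, s: False}
  {u: True, s: True}


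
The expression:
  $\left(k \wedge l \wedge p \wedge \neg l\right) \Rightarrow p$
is always true.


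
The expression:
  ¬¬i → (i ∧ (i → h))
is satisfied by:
  {h: True, i: False}
  {i: False, h: False}
  {i: True, h: True}


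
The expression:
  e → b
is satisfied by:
  {b: True, e: False}
  {e: False, b: False}
  {e: True, b: True}


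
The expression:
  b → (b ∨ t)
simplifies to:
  True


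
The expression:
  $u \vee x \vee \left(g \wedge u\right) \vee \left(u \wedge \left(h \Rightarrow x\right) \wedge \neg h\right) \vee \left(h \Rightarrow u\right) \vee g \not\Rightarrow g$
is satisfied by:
  {x: True, u: True, h: False}
  {x: True, h: False, u: False}
  {u: True, h: False, x: False}
  {u: False, h: False, x: False}
  {x: True, u: True, h: True}
  {x: True, h: True, u: False}
  {u: True, h: True, x: False}


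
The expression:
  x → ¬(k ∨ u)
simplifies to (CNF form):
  (¬k ∨ ¬x) ∧ (¬u ∨ ¬x)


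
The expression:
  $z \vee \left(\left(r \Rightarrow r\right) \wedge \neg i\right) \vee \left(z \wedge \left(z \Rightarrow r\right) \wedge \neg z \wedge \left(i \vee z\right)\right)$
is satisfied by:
  {z: True, i: False}
  {i: False, z: False}
  {i: True, z: True}


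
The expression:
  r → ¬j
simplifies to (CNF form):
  ¬j ∨ ¬r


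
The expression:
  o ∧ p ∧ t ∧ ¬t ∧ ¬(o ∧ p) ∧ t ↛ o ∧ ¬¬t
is never true.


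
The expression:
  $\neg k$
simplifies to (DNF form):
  $\neg k$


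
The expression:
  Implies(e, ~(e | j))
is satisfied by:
  {e: False}


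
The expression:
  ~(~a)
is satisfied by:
  {a: True}


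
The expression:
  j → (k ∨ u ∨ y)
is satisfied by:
  {y: True, k: True, u: True, j: False}
  {y: True, k: True, u: False, j: False}
  {y: True, u: True, k: False, j: False}
  {y: True, u: False, k: False, j: False}
  {k: True, u: True, y: False, j: False}
  {k: True, u: False, y: False, j: False}
  {u: True, y: False, k: False, j: False}
  {u: False, y: False, k: False, j: False}
  {j: True, y: True, k: True, u: True}
  {j: True, y: True, k: True, u: False}
  {j: True, y: True, u: True, k: False}
  {j: True, y: True, u: False, k: False}
  {j: True, k: True, u: True, y: False}
  {j: True, k: True, u: False, y: False}
  {j: True, u: True, k: False, y: False}


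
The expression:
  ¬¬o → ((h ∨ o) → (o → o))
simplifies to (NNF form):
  True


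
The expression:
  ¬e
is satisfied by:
  {e: False}


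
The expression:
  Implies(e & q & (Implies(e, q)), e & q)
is always true.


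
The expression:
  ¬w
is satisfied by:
  {w: False}


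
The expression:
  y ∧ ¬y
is never true.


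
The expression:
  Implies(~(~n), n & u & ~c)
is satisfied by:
  {u: True, c: False, n: False}
  {c: False, n: False, u: False}
  {u: True, c: True, n: False}
  {c: True, u: False, n: False}
  {n: True, u: True, c: False}


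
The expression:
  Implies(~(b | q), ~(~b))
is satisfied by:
  {b: True, q: True}
  {b: True, q: False}
  {q: True, b: False}


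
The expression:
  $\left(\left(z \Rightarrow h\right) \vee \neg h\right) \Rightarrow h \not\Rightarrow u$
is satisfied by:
  {h: True, u: False}


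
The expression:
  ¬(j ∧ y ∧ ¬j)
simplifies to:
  True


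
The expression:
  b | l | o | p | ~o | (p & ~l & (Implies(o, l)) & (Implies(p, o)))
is always true.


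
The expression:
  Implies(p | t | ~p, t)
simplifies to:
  t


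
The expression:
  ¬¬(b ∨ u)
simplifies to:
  b ∨ u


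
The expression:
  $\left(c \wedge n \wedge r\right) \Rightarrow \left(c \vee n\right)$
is always true.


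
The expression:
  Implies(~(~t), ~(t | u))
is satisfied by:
  {t: False}


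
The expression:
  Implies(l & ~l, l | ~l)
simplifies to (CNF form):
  True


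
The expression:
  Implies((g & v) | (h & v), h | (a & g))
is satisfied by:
  {h: True, a: True, g: False, v: False}
  {h: True, g: False, v: False, a: False}
  {a: True, g: False, v: False, h: False}
  {a: False, g: False, v: False, h: False}
  {h: True, v: True, a: True, g: False}
  {h: True, v: True, a: False, g: False}
  {v: True, a: True, h: False, g: False}
  {v: True, h: False, g: False, a: False}
  {a: True, h: True, g: True, v: False}
  {h: True, g: True, a: False, v: False}
  {a: True, g: True, h: False, v: False}
  {g: True, h: False, v: False, a: False}
  {h: True, v: True, g: True, a: True}
  {h: True, v: True, g: True, a: False}
  {v: True, g: True, a: True, h: False}


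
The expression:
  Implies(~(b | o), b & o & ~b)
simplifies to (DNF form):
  b | o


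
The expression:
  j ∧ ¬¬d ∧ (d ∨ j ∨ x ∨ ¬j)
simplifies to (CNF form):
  d ∧ j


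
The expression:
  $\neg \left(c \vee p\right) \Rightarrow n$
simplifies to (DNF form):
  $c \vee n \vee p$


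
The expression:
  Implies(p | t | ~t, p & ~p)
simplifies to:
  False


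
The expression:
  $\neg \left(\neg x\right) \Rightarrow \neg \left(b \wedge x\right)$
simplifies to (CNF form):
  $\neg b \vee \neg x$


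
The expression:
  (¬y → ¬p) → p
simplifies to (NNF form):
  p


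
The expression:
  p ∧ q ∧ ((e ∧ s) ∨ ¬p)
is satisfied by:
  {p: True, e: True, s: True, q: True}


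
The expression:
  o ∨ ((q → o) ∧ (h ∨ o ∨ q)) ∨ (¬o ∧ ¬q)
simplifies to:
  o ∨ ¬q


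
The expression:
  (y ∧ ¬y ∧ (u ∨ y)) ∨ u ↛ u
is never true.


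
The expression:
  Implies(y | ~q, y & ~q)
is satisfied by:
  {q: True, y: False}
  {y: True, q: False}


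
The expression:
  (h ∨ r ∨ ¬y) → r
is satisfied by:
  {r: True, y: True, h: False}
  {r: True, y: False, h: False}
  {r: True, h: True, y: True}
  {r: True, h: True, y: False}
  {y: True, h: False, r: False}


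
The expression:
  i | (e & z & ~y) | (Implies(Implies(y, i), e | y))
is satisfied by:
  {i: True, y: True, e: True}
  {i: True, y: True, e: False}
  {i: True, e: True, y: False}
  {i: True, e: False, y: False}
  {y: True, e: True, i: False}
  {y: True, e: False, i: False}
  {e: True, y: False, i: False}


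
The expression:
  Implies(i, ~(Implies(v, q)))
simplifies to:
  ~i | (v & ~q)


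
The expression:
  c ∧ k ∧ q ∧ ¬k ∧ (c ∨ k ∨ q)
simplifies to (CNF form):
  False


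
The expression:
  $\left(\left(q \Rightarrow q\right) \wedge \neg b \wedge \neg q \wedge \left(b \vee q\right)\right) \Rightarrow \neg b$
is always true.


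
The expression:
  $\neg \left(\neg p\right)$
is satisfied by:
  {p: True}


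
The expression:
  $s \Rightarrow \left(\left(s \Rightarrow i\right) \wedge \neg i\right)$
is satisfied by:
  {s: False}


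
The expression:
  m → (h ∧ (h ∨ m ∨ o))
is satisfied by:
  {h: True, m: False}
  {m: False, h: False}
  {m: True, h: True}


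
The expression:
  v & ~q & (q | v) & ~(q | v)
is never true.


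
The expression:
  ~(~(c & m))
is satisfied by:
  {c: True, m: True}


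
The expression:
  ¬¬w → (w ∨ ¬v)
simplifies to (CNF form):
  True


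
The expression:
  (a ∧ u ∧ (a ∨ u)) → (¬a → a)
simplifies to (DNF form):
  True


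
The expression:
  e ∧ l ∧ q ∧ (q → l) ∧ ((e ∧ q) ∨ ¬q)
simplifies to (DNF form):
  e ∧ l ∧ q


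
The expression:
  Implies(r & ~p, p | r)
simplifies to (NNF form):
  True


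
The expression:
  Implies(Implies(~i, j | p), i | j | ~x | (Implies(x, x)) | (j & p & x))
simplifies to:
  True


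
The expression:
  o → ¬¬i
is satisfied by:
  {i: True, o: False}
  {o: False, i: False}
  {o: True, i: True}


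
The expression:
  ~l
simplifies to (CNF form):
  ~l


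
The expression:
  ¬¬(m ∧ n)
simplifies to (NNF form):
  m ∧ n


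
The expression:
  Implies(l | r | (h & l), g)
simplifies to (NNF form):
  g | (~l & ~r)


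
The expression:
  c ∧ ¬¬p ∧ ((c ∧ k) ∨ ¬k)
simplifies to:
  c ∧ p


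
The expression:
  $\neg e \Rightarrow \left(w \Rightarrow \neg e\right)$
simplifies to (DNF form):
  $\text{True}$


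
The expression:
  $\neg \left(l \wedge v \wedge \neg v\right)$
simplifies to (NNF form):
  $\text{True}$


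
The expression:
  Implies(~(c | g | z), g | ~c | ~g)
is always true.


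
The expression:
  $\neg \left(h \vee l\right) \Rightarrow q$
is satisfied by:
  {q: True, l: True, h: True}
  {q: True, l: True, h: False}
  {q: True, h: True, l: False}
  {q: True, h: False, l: False}
  {l: True, h: True, q: False}
  {l: True, h: False, q: False}
  {h: True, l: False, q: False}


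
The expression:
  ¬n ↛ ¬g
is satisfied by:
  {g: True, n: False}


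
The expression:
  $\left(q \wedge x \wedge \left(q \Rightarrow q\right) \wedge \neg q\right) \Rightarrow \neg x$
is always true.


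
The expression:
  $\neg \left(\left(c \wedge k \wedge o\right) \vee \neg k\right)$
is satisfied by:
  {k: True, c: False, o: False}
  {o: True, k: True, c: False}
  {c: True, k: True, o: False}


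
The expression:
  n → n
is always true.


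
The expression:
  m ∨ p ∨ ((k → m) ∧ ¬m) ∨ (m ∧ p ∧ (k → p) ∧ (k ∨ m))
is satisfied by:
  {p: True, m: True, k: False}
  {p: True, k: False, m: False}
  {m: True, k: False, p: False}
  {m: False, k: False, p: False}
  {p: True, m: True, k: True}
  {p: True, k: True, m: False}
  {m: True, k: True, p: False}


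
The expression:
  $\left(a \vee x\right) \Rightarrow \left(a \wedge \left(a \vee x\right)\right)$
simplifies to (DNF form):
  $a \vee \neg x$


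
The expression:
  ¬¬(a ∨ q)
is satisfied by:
  {a: True, q: True}
  {a: True, q: False}
  {q: True, a: False}


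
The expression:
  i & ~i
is never true.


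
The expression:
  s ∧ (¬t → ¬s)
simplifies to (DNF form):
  s ∧ t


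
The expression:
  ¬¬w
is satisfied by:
  {w: True}


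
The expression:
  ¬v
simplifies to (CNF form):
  ¬v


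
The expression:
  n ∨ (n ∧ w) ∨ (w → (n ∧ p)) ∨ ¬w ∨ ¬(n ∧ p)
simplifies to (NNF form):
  True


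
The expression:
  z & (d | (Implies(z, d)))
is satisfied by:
  {z: True, d: True}


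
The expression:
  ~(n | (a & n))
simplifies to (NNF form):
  ~n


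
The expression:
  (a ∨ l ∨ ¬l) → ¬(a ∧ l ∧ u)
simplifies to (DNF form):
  ¬a ∨ ¬l ∨ ¬u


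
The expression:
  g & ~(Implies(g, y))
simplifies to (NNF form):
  g & ~y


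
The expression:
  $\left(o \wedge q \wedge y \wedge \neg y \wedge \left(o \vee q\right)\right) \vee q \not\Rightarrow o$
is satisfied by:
  {q: True, o: False}


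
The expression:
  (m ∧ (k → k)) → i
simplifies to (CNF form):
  i ∨ ¬m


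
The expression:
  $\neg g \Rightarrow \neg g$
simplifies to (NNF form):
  $\text{True}$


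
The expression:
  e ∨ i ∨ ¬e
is always true.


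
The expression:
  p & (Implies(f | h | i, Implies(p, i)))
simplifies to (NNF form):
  p & (i | ~f) & (i | ~h)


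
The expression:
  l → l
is always true.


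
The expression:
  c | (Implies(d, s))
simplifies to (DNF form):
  c | s | ~d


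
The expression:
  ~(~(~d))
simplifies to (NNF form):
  ~d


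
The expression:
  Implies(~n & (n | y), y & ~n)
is always true.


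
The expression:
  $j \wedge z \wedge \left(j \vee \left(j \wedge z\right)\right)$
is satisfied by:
  {z: True, j: True}


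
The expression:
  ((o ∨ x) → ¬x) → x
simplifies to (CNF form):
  x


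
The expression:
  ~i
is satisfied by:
  {i: False}


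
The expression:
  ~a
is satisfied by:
  {a: False}


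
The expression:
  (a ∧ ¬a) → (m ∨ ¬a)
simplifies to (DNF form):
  True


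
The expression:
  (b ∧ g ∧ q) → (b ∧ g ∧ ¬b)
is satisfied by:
  {g: False, q: False, b: False}
  {b: True, g: False, q: False}
  {q: True, g: False, b: False}
  {b: True, q: True, g: False}
  {g: True, b: False, q: False}
  {b: True, g: True, q: False}
  {q: True, g: True, b: False}


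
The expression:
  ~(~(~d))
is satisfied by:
  {d: False}


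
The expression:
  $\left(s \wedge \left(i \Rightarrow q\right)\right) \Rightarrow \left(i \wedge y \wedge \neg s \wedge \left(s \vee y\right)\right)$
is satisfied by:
  {i: True, q: False, s: False}
  {q: False, s: False, i: False}
  {i: True, q: True, s: False}
  {q: True, i: False, s: False}
  {s: True, i: True, q: False}


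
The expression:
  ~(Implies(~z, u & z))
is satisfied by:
  {z: False}


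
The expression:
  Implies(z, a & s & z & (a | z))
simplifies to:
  ~z | (a & s)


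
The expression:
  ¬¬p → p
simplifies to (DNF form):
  True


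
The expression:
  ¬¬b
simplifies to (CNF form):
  b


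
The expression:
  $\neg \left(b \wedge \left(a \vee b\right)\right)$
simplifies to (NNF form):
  $\neg b$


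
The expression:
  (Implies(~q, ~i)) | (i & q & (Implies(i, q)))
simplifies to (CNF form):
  q | ~i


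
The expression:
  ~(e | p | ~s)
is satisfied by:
  {s: True, e: False, p: False}


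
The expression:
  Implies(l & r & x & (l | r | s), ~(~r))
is always true.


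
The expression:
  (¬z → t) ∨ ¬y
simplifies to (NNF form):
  t ∨ z ∨ ¬y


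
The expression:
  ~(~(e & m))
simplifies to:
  e & m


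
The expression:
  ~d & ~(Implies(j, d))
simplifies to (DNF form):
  j & ~d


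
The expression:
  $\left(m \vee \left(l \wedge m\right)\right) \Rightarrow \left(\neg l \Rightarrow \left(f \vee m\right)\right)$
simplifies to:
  $\text{True}$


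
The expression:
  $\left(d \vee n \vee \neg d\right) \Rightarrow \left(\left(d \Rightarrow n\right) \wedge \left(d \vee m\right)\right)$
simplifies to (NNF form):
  $\left(d \wedge n\right) \vee \left(m \wedge \neg d\right)$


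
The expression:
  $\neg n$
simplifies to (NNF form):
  $\neg n$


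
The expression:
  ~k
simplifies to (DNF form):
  ~k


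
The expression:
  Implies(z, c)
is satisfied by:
  {c: True, z: False}
  {z: False, c: False}
  {z: True, c: True}


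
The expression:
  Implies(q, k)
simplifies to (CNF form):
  k | ~q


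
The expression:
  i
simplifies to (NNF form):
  i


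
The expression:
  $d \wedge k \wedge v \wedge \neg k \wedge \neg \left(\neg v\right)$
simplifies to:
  $\text{False}$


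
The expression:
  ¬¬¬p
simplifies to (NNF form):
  ¬p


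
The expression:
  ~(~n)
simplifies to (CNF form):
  n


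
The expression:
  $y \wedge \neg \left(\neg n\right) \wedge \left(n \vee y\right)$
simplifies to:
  $n \wedge y$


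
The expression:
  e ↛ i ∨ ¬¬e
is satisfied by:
  {e: True}


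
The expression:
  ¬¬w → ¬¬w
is always true.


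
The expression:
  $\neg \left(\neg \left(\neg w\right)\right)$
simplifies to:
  $\neg w$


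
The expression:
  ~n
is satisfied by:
  {n: False}


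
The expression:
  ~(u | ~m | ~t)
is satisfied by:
  {t: True, m: True, u: False}


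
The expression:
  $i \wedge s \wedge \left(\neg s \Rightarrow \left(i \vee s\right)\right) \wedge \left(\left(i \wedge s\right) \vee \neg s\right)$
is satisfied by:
  {i: True, s: True}


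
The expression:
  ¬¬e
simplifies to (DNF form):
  e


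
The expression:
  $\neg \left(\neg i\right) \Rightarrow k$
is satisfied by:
  {k: True, i: False}
  {i: False, k: False}
  {i: True, k: True}


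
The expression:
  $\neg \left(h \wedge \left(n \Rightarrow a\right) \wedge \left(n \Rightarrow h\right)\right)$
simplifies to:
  $\left(n \wedge \neg a\right) \vee \neg h$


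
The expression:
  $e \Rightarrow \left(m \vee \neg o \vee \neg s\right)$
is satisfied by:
  {m: True, s: False, e: False, o: False}
  {m: False, s: False, e: False, o: False}
  {o: True, m: True, s: False, e: False}
  {o: True, m: False, s: False, e: False}
  {m: True, e: True, o: False, s: False}
  {e: True, o: False, s: False, m: False}
  {o: True, e: True, m: True, s: False}
  {o: True, e: True, m: False, s: False}
  {m: True, s: True, o: False, e: False}
  {s: True, o: False, e: False, m: False}
  {m: True, o: True, s: True, e: False}
  {o: True, s: True, m: False, e: False}
  {m: True, e: True, s: True, o: False}
  {e: True, s: True, o: False, m: False}
  {o: True, e: True, s: True, m: True}


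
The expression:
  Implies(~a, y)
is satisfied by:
  {a: True, y: True}
  {a: True, y: False}
  {y: True, a: False}


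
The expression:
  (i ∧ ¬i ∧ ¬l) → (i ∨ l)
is always true.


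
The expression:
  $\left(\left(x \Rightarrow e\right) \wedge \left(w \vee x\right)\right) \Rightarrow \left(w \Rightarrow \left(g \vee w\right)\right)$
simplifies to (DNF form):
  $\text{True}$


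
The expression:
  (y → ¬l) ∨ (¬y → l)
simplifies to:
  True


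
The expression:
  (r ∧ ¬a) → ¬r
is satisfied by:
  {a: True, r: False}
  {r: False, a: False}
  {r: True, a: True}


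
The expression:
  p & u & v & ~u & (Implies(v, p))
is never true.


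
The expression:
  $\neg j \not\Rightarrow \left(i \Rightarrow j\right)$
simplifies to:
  $i \wedge \neg j$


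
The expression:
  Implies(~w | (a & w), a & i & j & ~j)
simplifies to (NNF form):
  w & ~a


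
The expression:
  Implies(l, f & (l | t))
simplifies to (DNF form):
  f | ~l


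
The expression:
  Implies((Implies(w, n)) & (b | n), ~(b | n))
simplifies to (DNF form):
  (w & ~n) | (~b & ~n)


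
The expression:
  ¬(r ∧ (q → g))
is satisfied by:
  {q: True, r: False, g: False}
  {q: False, r: False, g: False}
  {g: True, q: True, r: False}
  {g: True, q: False, r: False}
  {r: True, q: True, g: False}


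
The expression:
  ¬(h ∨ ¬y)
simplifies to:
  y ∧ ¬h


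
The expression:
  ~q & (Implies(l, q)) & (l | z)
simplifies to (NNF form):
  z & ~l & ~q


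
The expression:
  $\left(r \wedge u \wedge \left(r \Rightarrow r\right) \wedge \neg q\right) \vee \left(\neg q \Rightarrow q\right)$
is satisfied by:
  {q: True, u: True, r: True}
  {q: True, u: True, r: False}
  {q: True, r: True, u: False}
  {q: True, r: False, u: False}
  {u: True, r: True, q: False}


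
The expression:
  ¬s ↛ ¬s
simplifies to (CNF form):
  False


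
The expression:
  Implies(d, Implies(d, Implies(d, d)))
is always true.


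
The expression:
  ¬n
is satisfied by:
  {n: False}


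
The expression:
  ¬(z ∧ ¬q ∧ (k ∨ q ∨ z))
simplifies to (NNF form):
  q ∨ ¬z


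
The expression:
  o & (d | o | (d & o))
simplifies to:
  o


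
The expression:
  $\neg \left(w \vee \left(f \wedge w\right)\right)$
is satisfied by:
  {w: False}


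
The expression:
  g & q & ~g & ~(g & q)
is never true.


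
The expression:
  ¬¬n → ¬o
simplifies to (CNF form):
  ¬n ∨ ¬o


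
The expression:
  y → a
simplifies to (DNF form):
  a ∨ ¬y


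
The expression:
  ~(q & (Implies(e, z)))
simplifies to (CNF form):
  (e | ~q) & (~q | ~z)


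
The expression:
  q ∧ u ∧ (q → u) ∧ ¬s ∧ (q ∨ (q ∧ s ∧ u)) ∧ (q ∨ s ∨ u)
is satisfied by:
  {u: True, q: True, s: False}


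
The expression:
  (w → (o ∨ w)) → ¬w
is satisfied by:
  {w: False}


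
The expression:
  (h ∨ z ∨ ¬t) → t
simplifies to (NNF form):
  t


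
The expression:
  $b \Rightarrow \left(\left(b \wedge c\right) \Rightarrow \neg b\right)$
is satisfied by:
  {c: False, b: False}
  {b: True, c: False}
  {c: True, b: False}


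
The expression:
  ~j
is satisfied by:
  {j: False}


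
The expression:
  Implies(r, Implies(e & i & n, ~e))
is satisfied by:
  {e: False, n: False, i: False, r: False}
  {r: True, e: False, n: False, i: False}
  {i: True, e: False, n: False, r: False}
  {r: True, i: True, e: False, n: False}
  {n: True, r: False, e: False, i: False}
  {r: True, n: True, e: False, i: False}
  {i: True, n: True, r: False, e: False}
  {r: True, i: True, n: True, e: False}
  {e: True, i: False, n: False, r: False}
  {r: True, e: True, i: False, n: False}
  {i: True, e: True, r: False, n: False}
  {r: True, i: True, e: True, n: False}
  {n: True, e: True, i: False, r: False}
  {r: True, n: True, e: True, i: False}
  {i: True, n: True, e: True, r: False}


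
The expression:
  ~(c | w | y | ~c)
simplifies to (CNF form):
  False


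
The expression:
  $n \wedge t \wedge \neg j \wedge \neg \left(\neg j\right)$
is never true.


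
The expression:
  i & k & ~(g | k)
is never true.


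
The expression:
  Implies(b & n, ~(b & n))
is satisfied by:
  {n: False, b: False}
  {b: True, n: False}
  {n: True, b: False}


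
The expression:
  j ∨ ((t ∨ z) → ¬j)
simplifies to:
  True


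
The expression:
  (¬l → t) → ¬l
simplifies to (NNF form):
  ¬l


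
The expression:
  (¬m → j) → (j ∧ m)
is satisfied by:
  {j: False, m: False}
  {m: True, j: True}


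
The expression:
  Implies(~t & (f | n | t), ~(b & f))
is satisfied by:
  {t: True, b: False, f: False}
  {t: False, b: False, f: False}
  {f: True, t: True, b: False}
  {f: True, t: False, b: False}
  {b: True, t: True, f: False}
  {b: True, t: False, f: False}
  {b: True, f: True, t: True}


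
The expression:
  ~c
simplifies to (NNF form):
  ~c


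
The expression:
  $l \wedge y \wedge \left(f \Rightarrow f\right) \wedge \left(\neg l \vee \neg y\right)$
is never true.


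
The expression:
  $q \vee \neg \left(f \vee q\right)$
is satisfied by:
  {q: True, f: False}
  {f: False, q: False}
  {f: True, q: True}


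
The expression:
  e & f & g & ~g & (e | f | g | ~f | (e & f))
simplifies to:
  False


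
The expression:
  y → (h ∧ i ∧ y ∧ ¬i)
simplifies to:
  ¬y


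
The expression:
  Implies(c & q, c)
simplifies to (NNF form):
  True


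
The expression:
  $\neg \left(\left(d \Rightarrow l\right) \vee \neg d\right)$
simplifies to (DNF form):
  $d \wedge \neg l$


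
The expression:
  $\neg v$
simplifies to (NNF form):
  $\neg v$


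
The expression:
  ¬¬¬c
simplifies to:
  ¬c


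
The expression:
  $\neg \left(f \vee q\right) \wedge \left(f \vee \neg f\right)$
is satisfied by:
  {q: False, f: False}


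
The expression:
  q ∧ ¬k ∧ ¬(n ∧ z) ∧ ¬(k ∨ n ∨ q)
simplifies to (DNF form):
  False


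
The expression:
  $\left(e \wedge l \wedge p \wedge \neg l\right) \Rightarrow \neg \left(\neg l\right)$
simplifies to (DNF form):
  $\text{True}$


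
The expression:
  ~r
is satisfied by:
  {r: False}


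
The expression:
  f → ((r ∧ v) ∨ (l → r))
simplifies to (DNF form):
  r ∨ ¬f ∨ ¬l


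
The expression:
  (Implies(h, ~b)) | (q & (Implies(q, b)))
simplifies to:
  q | ~b | ~h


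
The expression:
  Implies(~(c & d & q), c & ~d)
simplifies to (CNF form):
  c & (q | ~d)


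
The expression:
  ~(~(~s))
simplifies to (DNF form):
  ~s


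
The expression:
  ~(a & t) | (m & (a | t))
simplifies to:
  m | ~a | ~t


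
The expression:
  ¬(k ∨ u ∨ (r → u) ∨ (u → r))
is never true.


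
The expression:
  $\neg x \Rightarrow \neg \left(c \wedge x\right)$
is always true.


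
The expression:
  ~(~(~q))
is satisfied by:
  {q: False}


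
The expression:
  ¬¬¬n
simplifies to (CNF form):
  ¬n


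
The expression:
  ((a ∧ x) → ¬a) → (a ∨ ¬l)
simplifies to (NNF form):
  a ∨ ¬l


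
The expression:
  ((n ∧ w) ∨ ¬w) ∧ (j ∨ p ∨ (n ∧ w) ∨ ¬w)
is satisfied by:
  {n: True, w: False}
  {w: False, n: False}
  {w: True, n: True}


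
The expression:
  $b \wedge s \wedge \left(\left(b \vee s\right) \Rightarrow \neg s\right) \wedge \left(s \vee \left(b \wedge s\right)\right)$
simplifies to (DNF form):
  $\text{False}$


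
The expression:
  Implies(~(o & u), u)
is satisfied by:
  {u: True}


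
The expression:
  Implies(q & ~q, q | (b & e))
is always true.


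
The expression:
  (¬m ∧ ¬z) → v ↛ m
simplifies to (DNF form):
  m ∨ v ∨ z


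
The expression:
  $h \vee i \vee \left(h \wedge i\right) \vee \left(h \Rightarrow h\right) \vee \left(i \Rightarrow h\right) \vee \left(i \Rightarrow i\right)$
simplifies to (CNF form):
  $\text{True}$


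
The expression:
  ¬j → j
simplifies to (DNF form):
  j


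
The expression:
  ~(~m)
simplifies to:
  m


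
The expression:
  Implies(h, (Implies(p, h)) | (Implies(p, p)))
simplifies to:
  True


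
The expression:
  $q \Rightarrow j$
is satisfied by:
  {j: True, q: False}
  {q: False, j: False}
  {q: True, j: True}


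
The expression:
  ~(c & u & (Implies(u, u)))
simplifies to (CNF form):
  ~c | ~u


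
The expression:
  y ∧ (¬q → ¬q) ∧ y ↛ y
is never true.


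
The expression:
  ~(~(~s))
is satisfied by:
  {s: False}


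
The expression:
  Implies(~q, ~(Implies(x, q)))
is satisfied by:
  {x: True, q: True}
  {x: True, q: False}
  {q: True, x: False}


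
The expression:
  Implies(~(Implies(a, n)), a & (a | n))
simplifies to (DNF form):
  True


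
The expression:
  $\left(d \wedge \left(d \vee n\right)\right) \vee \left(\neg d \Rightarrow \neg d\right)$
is always true.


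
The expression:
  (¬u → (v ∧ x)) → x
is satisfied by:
  {x: True, u: False}
  {u: False, x: False}
  {u: True, x: True}


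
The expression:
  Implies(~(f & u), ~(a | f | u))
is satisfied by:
  {u: True, f: True, a: False}
  {u: True, f: True, a: True}
  {a: False, f: False, u: False}


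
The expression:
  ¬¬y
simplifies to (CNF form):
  y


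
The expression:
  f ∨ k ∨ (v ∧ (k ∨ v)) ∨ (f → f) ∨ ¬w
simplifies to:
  True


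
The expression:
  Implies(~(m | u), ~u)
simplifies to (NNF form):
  True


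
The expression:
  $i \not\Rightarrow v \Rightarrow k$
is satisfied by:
  {k: True, v: True, i: False}
  {k: True, v: False, i: False}
  {v: True, k: False, i: False}
  {k: False, v: False, i: False}
  {i: True, k: True, v: True}
  {i: True, k: True, v: False}
  {i: True, v: True, k: False}


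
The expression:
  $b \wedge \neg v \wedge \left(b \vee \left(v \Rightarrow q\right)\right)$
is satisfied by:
  {b: True, v: False}


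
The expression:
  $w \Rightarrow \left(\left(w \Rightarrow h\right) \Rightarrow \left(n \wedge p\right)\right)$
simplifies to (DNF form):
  $\left(n \wedge p\right) \vee \neg h \vee \neg w$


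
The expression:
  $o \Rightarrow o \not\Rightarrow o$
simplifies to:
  $\neg o$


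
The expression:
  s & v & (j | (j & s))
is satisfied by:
  {j: True, s: True, v: True}


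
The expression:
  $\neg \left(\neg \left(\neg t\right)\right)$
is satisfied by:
  {t: False}


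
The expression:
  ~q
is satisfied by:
  {q: False}


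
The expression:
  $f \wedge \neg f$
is never true.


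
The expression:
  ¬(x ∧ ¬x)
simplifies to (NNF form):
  True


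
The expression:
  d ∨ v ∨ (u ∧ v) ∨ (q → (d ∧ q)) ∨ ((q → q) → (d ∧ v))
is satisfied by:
  {d: True, v: True, q: False}
  {d: True, v: False, q: False}
  {v: True, d: False, q: False}
  {d: False, v: False, q: False}
  {q: True, d: True, v: True}
  {q: True, d: True, v: False}
  {q: True, v: True, d: False}


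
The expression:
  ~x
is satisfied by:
  {x: False}


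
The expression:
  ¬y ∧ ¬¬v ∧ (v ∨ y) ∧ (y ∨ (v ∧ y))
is never true.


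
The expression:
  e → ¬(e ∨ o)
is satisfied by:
  {e: False}


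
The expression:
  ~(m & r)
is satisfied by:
  {m: False, r: False}
  {r: True, m: False}
  {m: True, r: False}


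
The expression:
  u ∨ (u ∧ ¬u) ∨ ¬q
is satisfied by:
  {u: True, q: False}
  {q: False, u: False}
  {q: True, u: True}


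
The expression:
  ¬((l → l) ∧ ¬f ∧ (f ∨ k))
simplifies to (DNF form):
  f ∨ ¬k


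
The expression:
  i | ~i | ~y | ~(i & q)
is always true.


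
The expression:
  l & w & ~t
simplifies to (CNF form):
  l & w & ~t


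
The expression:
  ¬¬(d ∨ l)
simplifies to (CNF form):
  d ∨ l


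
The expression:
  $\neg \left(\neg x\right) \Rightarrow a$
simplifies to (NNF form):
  $a \vee \neg x$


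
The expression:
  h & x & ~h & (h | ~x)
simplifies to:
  False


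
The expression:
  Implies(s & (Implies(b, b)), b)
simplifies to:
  b | ~s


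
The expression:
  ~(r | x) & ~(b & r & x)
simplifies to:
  ~r & ~x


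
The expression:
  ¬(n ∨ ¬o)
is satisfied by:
  {o: True, n: False}


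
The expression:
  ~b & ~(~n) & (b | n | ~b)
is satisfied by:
  {n: True, b: False}


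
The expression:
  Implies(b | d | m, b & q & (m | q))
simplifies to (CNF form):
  (b | ~d) & (b | ~m) & (q | ~b)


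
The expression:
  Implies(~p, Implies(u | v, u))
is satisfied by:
  {p: True, u: True, v: False}
  {p: True, v: False, u: False}
  {u: True, v: False, p: False}
  {u: False, v: False, p: False}
  {p: True, u: True, v: True}
  {p: True, v: True, u: False}
  {u: True, v: True, p: False}


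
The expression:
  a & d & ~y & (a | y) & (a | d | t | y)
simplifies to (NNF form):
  a & d & ~y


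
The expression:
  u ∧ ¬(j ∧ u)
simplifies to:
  u ∧ ¬j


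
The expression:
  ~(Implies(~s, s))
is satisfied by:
  {s: False}


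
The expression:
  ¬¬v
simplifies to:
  v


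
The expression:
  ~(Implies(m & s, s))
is never true.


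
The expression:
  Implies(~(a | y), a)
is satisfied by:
  {a: True, y: True}
  {a: True, y: False}
  {y: True, a: False}


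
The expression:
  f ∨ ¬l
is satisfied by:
  {f: True, l: False}
  {l: False, f: False}
  {l: True, f: True}


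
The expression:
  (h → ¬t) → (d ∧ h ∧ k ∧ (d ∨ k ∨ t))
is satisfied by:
  {d: True, t: True, h: True, k: True}
  {d: True, t: True, h: True, k: False}
  {t: True, h: True, k: True, d: False}
  {t: True, h: True, k: False, d: False}
  {d: True, h: True, k: True, t: False}


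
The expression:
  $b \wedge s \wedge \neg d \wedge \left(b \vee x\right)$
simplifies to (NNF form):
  $b \wedge s \wedge \neg d$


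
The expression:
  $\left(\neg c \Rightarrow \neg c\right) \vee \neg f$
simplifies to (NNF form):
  $\text{True}$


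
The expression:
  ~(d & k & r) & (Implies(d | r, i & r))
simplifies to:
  (i | ~r) & (r | ~d) & (~d | ~k)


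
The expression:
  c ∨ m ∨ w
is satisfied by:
  {c: True, m: True, w: True}
  {c: True, m: True, w: False}
  {c: True, w: True, m: False}
  {c: True, w: False, m: False}
  {m: True, w: True, c: False}
  {m: True, w: False, c: False}
  {w: True, m: False, c: False}


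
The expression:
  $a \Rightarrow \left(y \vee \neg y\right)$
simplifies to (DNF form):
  $\text{True}$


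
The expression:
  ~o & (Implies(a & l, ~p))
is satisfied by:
  {o: False, l: False, p: False, a: False}
  {a: True, o: False, l: False, p: False}
  {p: True, o: False, l: False, a: False}
  {a: True, p: True, o: False, l: False}
  {l: True, a: False, o: False, p: False}
  {a: True, l: True, o: False, p: False}
  {p: True, l: True, a: False, o: False}


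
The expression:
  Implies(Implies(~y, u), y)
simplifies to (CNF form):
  y | ~u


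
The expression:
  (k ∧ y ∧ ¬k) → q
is always true.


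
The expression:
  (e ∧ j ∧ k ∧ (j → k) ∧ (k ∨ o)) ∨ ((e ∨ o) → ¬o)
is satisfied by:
  {j: True, e: True, k: True, o: False}
  {j: True, e: True, k: False, o: False}
  {j: True, k: True, e: False, o: False}
  {j: True, k: False, e: False, o: False}
  {e: True, k: True, j: False, o: False}
  {e: True, k: False, j: False, o: False}
  {k: True, j: False, e: False, o: False}
  {k: False, j: False, e: False, o: False}
  {o: True, j: True, e: True, k: True}


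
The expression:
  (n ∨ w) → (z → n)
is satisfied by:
  {n: True, w: False, z: False}
  {w: False, z: False, n: False}
  {n: True, z: True, w: False}
  {z: True, w: False, n: False}
  {n: True, w: True, z: False}
  {w: True, n: False, z: False}
  {n: True, z: True, w: True}


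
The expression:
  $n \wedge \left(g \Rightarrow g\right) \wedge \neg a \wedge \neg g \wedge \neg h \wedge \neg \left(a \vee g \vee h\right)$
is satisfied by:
  {n: True, g: False, h: False, a: False}


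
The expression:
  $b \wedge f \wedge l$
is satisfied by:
  {b: True, f: True, l: True}


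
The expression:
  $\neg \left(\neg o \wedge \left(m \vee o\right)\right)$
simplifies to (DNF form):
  $o \vee \neg m$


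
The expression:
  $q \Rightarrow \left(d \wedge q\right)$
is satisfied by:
  {d: True, q: False}
  {q: False, d: False}
  {q: True, d: True}


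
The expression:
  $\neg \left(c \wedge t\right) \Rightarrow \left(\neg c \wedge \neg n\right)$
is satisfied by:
  {t: True, n: False, c: False}
  {n: False, c: False, t: False}
  {c: True, t: True, n: False}
  {c: True, n: True, t: True}


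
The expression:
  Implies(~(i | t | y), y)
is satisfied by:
  {i: True, y: True, t: True}
  {i: True, y: True, t: False}
  {i: True, t: True, y: False}
  {i: True, t: False, y: False}
  {y: True, t: True, i: False}
  {y: True, t: False, i: False}
  {t: True, y: False, i: False}


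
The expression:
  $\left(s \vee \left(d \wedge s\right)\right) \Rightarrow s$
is always true.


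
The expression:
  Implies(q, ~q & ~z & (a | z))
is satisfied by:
  {q: False}


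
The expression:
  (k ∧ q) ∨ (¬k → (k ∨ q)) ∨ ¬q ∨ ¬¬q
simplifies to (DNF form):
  True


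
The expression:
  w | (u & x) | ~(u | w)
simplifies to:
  w | x | ~u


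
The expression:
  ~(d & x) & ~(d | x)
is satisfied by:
  {x: False, d: False}


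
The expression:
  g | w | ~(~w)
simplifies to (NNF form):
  g | w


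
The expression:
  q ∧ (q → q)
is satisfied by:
  {q: True}


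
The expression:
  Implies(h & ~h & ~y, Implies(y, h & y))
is always true.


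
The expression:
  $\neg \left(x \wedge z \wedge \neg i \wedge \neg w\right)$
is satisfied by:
  {i: True, w: True, z: False, x: False}
  {i: True, w: False, z: False, x: False}
  {w: True, i: False, z: False, x: False}
  {i: False, w: False, z: False, x: False}
  {i: True, x: True, w: True, z: False}
  {i: True, x: True, w: False, z: False}
  {x: True, w: True, i: False, z: False}
  {x: True, i: False, w: False, z: False}
  {i: True, z: True, w: True, x: False}
  {i: True, z: True, w: False, x: False}
  {z: True, w: True, i: False, x: False}
  {z: True, i: False, w: False, x: False}
  {x: True, z: True, i: True, w: True}
  {x: True, z: True, i: True, w: False}
  {x: True, z: True, w: True, i: False}


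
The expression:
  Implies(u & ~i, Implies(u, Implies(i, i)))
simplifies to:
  True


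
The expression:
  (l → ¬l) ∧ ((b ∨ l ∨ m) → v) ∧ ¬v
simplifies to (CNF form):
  ¬b ∧ ¬l ∧ ¬m ∧ ¬v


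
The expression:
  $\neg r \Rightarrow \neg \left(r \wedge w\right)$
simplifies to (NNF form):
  $\text{True}$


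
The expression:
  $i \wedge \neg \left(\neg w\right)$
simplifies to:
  $i \wedge w$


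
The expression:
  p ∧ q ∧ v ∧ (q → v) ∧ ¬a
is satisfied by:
  {p: True, q: True, v: True, a: False}


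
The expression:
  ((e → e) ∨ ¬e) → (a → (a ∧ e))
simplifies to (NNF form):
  e ∨ ¬a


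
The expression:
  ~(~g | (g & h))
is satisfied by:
  {g: True, h: False}


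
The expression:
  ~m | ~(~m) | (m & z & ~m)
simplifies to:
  True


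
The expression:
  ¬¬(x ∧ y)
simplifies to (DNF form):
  x ∧ y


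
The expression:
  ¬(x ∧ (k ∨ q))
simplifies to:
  (¬k ∧ ¬q) ∨ ¬x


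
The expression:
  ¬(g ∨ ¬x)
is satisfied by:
  {x: True, g: False}


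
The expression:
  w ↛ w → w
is always true.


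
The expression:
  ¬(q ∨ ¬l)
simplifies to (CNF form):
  l ∧ ¬q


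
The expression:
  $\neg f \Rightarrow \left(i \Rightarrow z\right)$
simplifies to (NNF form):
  $f \vee z \vee \neg i$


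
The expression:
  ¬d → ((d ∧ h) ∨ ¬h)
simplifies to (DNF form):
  d ∨ ¬h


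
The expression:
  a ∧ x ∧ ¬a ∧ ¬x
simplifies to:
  False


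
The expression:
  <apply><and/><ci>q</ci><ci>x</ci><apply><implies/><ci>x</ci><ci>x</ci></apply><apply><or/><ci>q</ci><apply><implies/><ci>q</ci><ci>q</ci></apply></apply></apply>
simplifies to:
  <apply><and/><ci>q</ci><ci>x</ci></apply>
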